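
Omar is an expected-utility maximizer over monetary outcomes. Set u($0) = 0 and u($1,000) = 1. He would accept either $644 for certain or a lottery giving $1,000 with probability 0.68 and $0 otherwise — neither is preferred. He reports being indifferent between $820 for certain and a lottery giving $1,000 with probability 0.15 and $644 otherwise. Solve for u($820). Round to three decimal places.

First, u($644) = 0.68·u($1,000) + 0.32·u($0) = 0.68.
Then u($820) = 0.15·u($1,000) + 0.85·u($644) = 0.15·1.00 + 0.85·0.68 = 0.7280.

0.728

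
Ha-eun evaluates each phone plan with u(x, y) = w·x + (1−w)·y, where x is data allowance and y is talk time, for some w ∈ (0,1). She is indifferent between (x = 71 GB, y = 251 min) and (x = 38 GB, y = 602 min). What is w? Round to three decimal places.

Equating utilities: w·71 + (1−w)·251 = w·38 + (1−w)·602.
Rearranging, 33·w − 351·(1−w) = 0.
The marginal rate of substitution is 351/33, so w = 351/(33+351) = 0.914.

w = 0.914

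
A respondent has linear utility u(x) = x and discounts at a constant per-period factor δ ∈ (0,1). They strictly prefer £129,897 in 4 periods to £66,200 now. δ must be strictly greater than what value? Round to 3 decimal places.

δ > 0.845

Comparing present values: 66200 < δ^4·129897.
Dividing by 129897: δ^4 > 0.50963. Both sides are positive, so the 4th root keeps the direction.
δ > 0.50963^(1/4) = 0.845.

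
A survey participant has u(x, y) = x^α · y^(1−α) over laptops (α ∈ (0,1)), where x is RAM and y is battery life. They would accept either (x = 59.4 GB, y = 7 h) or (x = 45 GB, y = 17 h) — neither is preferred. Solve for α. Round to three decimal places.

α ≈ 0.762

Set the two utilities equal: 59.4^α·7^(1−α) = 45^α·17^(1−α).
(59.4/45)^α = (17/7)^(1−α); take logs: α·ln(59.4/45) = (1−α)·ln(17/7), i.e. α·0.277632 = (1−α)·0.887303.
With A = 0.277632 and B = 0.887303: α·A = (1−α)·B, so α = B/(A+B) = 0.887303/1.164935 ≈ 0.762.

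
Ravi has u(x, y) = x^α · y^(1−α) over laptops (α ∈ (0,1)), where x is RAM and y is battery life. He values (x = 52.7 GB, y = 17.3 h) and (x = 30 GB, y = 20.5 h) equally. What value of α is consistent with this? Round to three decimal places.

α ≈ 0.231

The Cobb–Douglas utilities coincide, so 52.7^α·17.3^(1−α) = 30^α·20.5^(1−α).
(52.7/30)^α = (20.5/17.3)^(1−α); take logs: α·ln(52.7/30) = (1−α)·ln(20.5/17.3), i.e. α·0.563418 = (1−α)·0.169718.
So α/(1−α) = (0.169718)/(0.563418) = 0.301229, and α = 0.301229/1.301229 ≈ 0.231.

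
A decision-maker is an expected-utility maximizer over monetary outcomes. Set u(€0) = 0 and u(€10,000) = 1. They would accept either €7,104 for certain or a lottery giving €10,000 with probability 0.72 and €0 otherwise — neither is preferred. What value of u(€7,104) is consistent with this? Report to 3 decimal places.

By the standard-gamble method, u(€7,104) is just the indifference probability on the best outcome: 0.72.

0.720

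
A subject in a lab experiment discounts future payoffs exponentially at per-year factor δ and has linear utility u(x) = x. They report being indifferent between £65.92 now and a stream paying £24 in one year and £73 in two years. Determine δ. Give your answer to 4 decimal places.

Present value of the stream is 24·δ + 73·δ². Indifference gives 24δ + 73δ² = 65.92.
Rearranged: 73δ² + 24δ − 65.92 = 0.
By the quadratic formula (taking the positive root), δ = (−24 + √19824.64) / 146 ≈ 0.8000.

δ ≈ 0.8000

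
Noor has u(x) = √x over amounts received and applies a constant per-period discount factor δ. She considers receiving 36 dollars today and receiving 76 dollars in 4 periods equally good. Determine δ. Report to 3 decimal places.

The payoff in 4 periods is discounted by δ^4, so u(36) = δ^4·u(76) and δ^4 = u(36)/u(76).
With u(x) = √x: δ^4 = √36/√76 = √(36/76) = 0.68825.
Taking the 4th root: δ = 0.68825^(1/4) ≈ 0.911.

δ ≈ 0.911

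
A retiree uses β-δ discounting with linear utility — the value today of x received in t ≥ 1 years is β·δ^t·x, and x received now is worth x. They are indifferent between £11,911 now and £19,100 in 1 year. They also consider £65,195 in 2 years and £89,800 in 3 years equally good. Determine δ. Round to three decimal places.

δ ≈ 0.726

Both payoffs in the second observation are in the future, so β drops out: δ^2·65195 = δ^3·89800 ⇒ δ = 65195/89800 = 0.72600.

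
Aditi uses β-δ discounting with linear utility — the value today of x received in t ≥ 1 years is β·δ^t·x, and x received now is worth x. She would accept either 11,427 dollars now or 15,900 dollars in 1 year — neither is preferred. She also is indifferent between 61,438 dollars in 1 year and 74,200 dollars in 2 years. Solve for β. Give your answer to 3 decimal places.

β ≈ 0.868

The second indifference involves only future payoffs, so β cancels: β·δ^1·61438 = β·δ^2·74200, giving δ = 61438/74200 = 0.82801.
The first indifference: 11427 = β·δ·15900, so β = 11427/(δ·15900) = 11427/(0.82801·15900) ≈ 0.868.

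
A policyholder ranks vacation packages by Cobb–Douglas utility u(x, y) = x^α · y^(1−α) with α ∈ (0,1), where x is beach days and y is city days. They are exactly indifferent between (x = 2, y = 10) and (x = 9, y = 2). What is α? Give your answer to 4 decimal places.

Indifference: 2^α · 10^(1−α) = 9^α · 2^(1−α).
Rearrange to (2/9)^α = (2/10)^(1−α) and take logs: α·-1.5040774 = (1−α)·-1.6094379.
Thus α·(-3.1135153) = -1.6094379, so α = -1.6094379/-3.1135153 ≈ 0.5169.

α ≈ 0.5169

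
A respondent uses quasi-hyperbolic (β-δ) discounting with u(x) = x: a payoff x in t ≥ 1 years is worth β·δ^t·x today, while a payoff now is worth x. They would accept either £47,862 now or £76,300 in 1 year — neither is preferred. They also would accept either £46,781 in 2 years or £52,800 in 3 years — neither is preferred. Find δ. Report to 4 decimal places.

δ ≈ 0.8860

Both payoffs in the second observation are in the future, so β drops out: δ^2·46781 = δ^3·52800 ⇒ δ = 46781/52800 = 0.88600.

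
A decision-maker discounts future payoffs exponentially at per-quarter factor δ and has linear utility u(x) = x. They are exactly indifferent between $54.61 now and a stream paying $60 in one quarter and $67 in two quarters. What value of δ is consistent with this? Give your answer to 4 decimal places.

δ ≈ 0.5600

Present value of the stream is 60·δ + 67·δ². Indifference gives 60δ + 67δ² = 54.61.
So 67δ² + 60δ − 54.61 = 0.
δ = (−60 + √(60² + 4·67·54.61)) / (2·67) = (−60 + √18235.48) / 134 ≈ 0.5600.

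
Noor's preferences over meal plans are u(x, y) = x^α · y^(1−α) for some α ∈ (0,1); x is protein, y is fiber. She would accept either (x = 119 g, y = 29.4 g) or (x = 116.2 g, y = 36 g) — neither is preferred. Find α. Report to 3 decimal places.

α ≈ 0.895

The Cobb–Douglas utilities coincide, so 119^α·29.4^(1−α) = 116.2^α·36^(1−α).
(119/116.2)^α = (36/29.4)^(1−α); take logs: α·ln(119/116.2) = (1−α)·ln(36/29.4), i.e. α·0.023811 = (1−α)·0.202524.
So α/(1−α) = (0.202524)/(0.023811) = 8.505481, and α = 8.505481/9.505481 ≈ 0.895.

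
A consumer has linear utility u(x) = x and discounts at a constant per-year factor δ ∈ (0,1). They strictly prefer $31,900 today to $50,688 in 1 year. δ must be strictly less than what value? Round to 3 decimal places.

δ < 0.629

Under u(x) = x this choice says 31900 > δ·50688.
Dividing through by 50688 gives δ < 0.62934.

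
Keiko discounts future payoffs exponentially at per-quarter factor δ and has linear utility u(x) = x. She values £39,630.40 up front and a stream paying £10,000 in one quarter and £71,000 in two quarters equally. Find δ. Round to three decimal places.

δ ≈ 0.680

Equating present values: 39630.40 = 10000δ + 71000δ².
So 71000δ² + 10000δ − 39630.40 = 0.
The positive root is δ = [−10000 + √(10000² + 4·71000·39630.40)] / (2·71000) = (−10000 + 106560.000)/142000 ≈ 0.680.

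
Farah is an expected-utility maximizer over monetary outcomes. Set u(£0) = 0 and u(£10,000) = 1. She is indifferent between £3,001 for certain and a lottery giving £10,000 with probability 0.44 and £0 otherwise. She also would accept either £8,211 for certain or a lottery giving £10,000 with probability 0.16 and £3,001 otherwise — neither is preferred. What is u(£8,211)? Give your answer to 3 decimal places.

0.530

First, u(£3,001) = 0.44·u(£10,000) + 0.56·u(£0) = 0.44.
The second indifference gives u(£8,211) = 0.16·u(£10,000) + 0.84·u(£3,001) = 0.16·1.00 + 0.84·0.44 = 0.5296.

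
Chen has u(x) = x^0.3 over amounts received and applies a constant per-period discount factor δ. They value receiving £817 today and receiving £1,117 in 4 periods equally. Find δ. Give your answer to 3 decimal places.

Indifference means u(817) = δ^4 · u(1117), so δ^4 = u(817)/u(1117).
Since u(x) = x^0.3, δ^4 = (817/1117)^0.3 = 0.73142^0.3 = 0.91044.
Hence δ = (0.91044)^(1/4) = 0.97682.

δ ≈ 0.977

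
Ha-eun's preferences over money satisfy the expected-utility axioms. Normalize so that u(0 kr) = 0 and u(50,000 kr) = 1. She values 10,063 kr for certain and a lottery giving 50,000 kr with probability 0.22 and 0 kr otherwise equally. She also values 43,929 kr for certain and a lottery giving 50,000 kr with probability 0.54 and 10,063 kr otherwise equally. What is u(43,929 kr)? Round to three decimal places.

First, u(10,063 kr) = 0.22·u(50,000 kr) + 0.78·u(0 kr) = 0.22.
Then u(43,929 kr) = 0.54·u(50,000 kr) + 0.46·u(10,063 kr) = 0.54·1.00 + 0.46·0.22 = 0.6412.

0.641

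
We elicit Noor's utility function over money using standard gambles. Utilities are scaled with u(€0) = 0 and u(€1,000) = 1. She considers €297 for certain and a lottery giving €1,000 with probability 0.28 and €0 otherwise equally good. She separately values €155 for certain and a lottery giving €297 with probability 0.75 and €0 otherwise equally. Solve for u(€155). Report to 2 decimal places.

0.21

The first gamble pins u(€297): it must equal 0.28·1 + 0.72·0 = 0.28.
Then u(€155) = 0.75·u(€297) + 0.25·u(€0) = 0.75·0.28 + 0.25·0.00 = 0.2100.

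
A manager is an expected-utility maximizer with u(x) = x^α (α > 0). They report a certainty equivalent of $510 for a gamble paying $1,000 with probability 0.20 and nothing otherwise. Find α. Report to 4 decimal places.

α ≈ 2.3902

EU(lottery) = 0.20·1000^α + 0.80·0 = 0.20·1000^α.
Indifference: 510^α = 0.20·1000^α, so (510/1000)^α = 0.20.
Take logs: α = ln 0.20 / ln(510/1000) ≈ 2.390214.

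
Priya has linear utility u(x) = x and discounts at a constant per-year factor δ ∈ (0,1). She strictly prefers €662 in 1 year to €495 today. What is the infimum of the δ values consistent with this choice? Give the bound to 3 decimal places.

δ > 0.748

Under u(x) = x this choice says 495 < δ·662.
Dividing through by 662 gives δ > 0.74773.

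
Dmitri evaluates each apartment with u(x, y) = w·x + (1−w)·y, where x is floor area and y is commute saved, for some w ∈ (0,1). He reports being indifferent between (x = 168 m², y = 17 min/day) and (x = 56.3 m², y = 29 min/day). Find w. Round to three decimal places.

u(168,17) = u(56.3,29) means w·168 + (1−w)·17 = w·56.3 + (1−w)·29.
Collecting terms: w·111.7 = (1−w)·12.
The marginal rate of substitution is 12/111.7, so w = 12/(111.7+12) = 0.097.

w = 0.097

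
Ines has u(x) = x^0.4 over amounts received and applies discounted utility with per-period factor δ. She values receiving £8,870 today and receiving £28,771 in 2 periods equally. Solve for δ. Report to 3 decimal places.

Indifference means u(8870) = δ^2 · u(28771), so δ^2 = u(8870)/u(28771).
With u(x) = x^0.4: δ^2 = 8870^0.4/28771^0.4 = (8870/28771)^0.4 = 0.62458.
Taking the square root: δ = 0.62458^(1/2) ≈ 0.790.

δ ≈ 0.790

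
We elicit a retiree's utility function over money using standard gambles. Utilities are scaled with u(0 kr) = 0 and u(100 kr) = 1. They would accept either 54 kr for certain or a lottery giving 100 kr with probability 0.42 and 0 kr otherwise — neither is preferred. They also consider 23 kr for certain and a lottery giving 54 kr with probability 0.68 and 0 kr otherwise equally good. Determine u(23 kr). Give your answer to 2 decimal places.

First, u(54 kr) = 0.42·u(100 kr) + 0.58·u(0 kr) = 0.42.
Then u(23 kr) = 0.68·u(54 kr) + 0.32·u(0 kr) = 0.68·0.42 + 0.32·0.00 = 0.2856.

0.29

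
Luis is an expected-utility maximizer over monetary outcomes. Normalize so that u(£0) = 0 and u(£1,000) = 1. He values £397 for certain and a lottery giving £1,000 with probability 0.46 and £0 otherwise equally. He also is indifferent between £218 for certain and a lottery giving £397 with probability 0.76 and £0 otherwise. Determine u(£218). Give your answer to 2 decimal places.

From the first indifference, u(£397) = 0.46·u(£1,000) + 0.54·u(£0) = 0.46·1 + 0.54·0 = 0.46.
Then u(£218) = 0.76·u(£397) + 0.24·u(£0) = 0.76·0.46 + 0.24·0.00 = 0.3496.

0.35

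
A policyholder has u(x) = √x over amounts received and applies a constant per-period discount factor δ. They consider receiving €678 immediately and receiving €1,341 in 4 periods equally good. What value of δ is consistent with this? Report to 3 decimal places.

δ ≈ 0.918

Indifference means u(678) = δ^4 · u(1341), so δ^4 = u(678)/u(1341).
With u(x) = √x: δ^4 = √678/√1341 = √(678/1341) = 0.71105.
So δ = 0.71105^(1/4) ≈ 0.918.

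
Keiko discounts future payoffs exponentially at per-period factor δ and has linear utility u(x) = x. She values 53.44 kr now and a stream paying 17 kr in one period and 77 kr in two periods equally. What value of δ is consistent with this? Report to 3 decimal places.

Equating present values: 53.44 = 17δ + 77δ².
So 77δ² + 17δ − 53.44 = 0.
δ = (−17 + √(17² + 4·77·53.44)) / (2·77) = (−17 + √16748.52) / 154 ≈ 0.730.

δ ≈ 0.730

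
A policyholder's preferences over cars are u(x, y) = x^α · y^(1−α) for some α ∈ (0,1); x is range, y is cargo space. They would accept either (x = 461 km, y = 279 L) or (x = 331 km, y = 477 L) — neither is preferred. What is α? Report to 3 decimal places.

α ≈ 0.618

Indifference: 461^α · 279^(1−α) = 331^α · 477^(1−α).
Rearrange to (461/331)^α = (477/279)^(1−α) and take logs: α·0.331280 = (1−α)·0.536305.
Thus α·(0.867585) = 0.536305, so α = 0.536305/0.867585 ≈ 0.618.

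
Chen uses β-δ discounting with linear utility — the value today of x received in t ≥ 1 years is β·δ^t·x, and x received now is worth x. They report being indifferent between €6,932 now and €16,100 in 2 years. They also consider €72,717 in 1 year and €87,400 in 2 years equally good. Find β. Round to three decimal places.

The second indifference involves only future payoffs, so β cancels: β·δ^1·72717 = β·δ^2·87400, giving δ = 72717/87400 = 0.83200.
Substituting δ into 6932 = β·δ^2·16100: β = 6932/(11144.868) ≈ 0.622.

β ≈ 0.622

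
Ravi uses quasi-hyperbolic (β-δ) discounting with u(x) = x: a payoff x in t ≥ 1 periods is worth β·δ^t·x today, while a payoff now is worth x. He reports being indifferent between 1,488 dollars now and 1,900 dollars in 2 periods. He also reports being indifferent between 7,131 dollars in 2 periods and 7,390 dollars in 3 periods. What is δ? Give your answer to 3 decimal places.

The second indifference involves only future payoffs, so β cancels: β·δ^2·7131 = β·δ^3·7390, giving δ = 7131/7390 = 0.96495.

δ ≈ 0.965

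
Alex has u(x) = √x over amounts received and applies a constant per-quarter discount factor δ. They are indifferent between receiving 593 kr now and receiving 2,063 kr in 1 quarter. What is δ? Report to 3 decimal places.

δ ≈ 0.536

Indifference means u(593) = δ · u(2063), so δ = u(593)/u(2063).
Since u(x) = √x, δ = √(593/2063) = 0.53614.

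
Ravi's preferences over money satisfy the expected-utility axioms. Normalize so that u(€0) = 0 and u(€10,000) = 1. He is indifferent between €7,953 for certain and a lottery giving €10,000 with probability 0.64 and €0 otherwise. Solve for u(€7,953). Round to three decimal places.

By the standard-gamble method, u(€7,953) is just the indifference probability on the best outcome: 0.64.

0.640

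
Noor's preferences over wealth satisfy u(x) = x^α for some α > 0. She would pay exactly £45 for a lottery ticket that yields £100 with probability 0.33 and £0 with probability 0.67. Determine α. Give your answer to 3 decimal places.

Since u(0) = 0, the lottery's EU is 0.33·100^α.
Equating: 45^α = 0.33·100^α, i.e. 0.4500^α = 0.33.
Take logs: α = ln 0.33 / ln(45/100) ≈ 1.38842.

α ≈ 1.388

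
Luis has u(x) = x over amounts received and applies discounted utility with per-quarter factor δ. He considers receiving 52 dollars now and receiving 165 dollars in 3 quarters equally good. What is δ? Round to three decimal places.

Equating discounted utilities: u(52) = δ^3·u(165) ⇒ δ^3 = u(52)/u(165).
With u(x) = x: δ^3 = 52/165 = 0.31515.
Hence δ = (0.31515)^(1/3) = 0.68052.

δ ≈ 0.681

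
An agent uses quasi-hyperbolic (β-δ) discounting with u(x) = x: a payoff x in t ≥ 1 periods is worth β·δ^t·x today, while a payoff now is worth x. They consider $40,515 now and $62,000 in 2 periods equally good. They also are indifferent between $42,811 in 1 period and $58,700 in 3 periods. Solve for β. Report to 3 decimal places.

From the later pair, β·δ^1·42811 = β·δ^3·58700; dividing through, δ^2 = 42811/58700 = 0.72932, so δ = 0.85400.
Substituting δ into 40515 = β·δ^2·62000: β = 40515/(45217.751) ≈ 0.896.

β ≈ 0.896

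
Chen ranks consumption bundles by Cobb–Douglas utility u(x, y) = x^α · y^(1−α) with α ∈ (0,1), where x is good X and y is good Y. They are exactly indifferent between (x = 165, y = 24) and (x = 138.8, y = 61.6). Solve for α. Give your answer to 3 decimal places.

The Cobb–Douglas utilities coincide, so 165^α·24^(1−α) = 138.8^α·61.6^(1−α).
(165/138.8)^α = (61.6/24)^(1−α); take logs: α·ln(165/138.8) = (1−α)·ln(61.6/24), i.e. α·0.172911 = (1−α)·0.942608.
Thus α·(1.115519) = 0.942608, so α = 0.942608/1.115519 ≈ 0.845.

α ≈ 0.845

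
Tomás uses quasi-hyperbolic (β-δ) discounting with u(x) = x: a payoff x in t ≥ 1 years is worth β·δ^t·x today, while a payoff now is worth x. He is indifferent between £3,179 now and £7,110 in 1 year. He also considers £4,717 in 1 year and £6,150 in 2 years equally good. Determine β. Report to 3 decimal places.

The second indifference involves only future payoffs, so β cancels: β·δ^1·4717 = β·δ^2·6150, giving δ = 4717/6150 = 0.76699.
The first indifference: 3179 = β·δ·7110, so β = 3179/(δ·7110) = 3179/(0.76699·7110) ≈ 0.583.

β ≈ 0.583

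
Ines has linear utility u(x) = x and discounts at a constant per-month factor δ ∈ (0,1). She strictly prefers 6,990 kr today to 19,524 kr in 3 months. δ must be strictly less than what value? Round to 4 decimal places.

Comparing present values: 6990 > δ^3·19524.
So δ^3 < 6990/19524 = 0.35802; taking the cube root of both positive sides preserves the inequality.
δ < 0.35802^(1/3) = 0.7101.

δ < 0.7101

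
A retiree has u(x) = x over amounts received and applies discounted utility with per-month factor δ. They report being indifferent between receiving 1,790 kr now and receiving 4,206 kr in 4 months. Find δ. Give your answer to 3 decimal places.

Indifference means u(1790) = δ^4 · u(4206), so δ^4 = u(1790)/u(4206).
With u(x) = x: δ^4 = 1790/4206 = 0.42558.
Taking the 4th root: δ = 0.42558^(1/4) ≈ 0.808.

δ ≈ 0.808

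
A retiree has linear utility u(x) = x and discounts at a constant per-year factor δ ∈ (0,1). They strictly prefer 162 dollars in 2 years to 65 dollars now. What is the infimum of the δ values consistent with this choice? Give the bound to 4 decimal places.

δ > 0.6334

Comparing present values: 65 < δ^2·162.
So δ^2 > 65/162 = 0.40123; taking the square root of both positive sides preserves the inequality.
δ > (65/162)^(1/2) ≈ 0.6334.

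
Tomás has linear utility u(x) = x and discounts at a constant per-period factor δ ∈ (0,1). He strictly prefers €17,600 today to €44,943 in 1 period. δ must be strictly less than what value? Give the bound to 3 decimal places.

δ < 0.392

The preference means 17600 > δ·44943.
Dividing through by 44943 gives δ < 0.39161.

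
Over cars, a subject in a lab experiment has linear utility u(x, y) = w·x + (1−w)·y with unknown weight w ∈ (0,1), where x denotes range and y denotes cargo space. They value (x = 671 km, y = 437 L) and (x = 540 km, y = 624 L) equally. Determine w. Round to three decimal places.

Equating utilities: w·671 + (1−w)·437 = w·540 + (1−w)·624.
Rearranging, 131·w − 187·(1−w) = 0.
Hence w = 187/(131+187) = 187/318 = 0.588.

w = 0.588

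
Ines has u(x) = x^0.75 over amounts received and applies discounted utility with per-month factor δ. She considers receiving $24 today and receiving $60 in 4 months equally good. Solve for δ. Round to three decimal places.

δ ≈ 0.842

The payoff in 4 months is discounted by δ^4, so u(24) = δ^4·u(60) and δ^4 = u(24)/u(60).
With u(x) = x^0.75: δ^4 = 24^0.75/60^0.75 = (24/60)^0.75 = 0.50297.
So δ = 0.50297^(1/4) ≈ 0.842.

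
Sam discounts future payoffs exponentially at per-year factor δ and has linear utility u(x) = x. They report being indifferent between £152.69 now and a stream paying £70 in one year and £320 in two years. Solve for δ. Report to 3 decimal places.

Equating present values: 152.69 = 70δ + 320δ².
So 320δ² + 70δ − 152.69 = 0.
δ = (−70 + √(70² + 4·320·152.69)) / (2·320) = (−70 + √200343.20) / 640 ≈ 0.590.

δ ≈ 0.590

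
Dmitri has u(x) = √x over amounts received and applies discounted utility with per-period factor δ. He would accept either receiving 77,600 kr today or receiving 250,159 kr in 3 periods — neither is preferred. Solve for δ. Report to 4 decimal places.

δ ≈ 0.8228

Indifference means u(77600) = δ^3 · u(250159), so δ^3 = u(77600)/u(250159).
Since u(x) = √x, δ^3 = √(77600/250159) = 0.55696.
So δ = 0.55696^(1/3) ≈ 0.8228.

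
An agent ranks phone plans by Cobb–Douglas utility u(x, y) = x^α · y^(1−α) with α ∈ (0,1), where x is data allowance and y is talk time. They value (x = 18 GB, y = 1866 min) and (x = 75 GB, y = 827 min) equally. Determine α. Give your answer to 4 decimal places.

α ≈ 0.3631

Set the two utilities equal: 18^α·1866^(1−α) = 75^α·827^(1−α).
Taking logs: α·ln 18 + (1−α)·ln 1866 = α·ln 75 + (1−α)·ln 827, i.e. α·-1.4271164 = (1−α)·-0.8137477.
So α/(1−α) = (-0.8137477)/(-1.4271164) = 0.5702042, and α = 0.5702042/1.5702042 ≈ 0.3631.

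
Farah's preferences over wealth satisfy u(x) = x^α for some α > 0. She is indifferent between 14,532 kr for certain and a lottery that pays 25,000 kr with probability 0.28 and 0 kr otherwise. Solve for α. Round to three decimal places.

EU(lottery) = 0.28·25000^α + 0.72·0 = 0.28·25000^α.
Equating: 14532^α = 0.28·25000^α, i.e. 0.5813^α = 0.28.
Take logs: α = ln 0.28 / ln(14532/25000) ≈ 2.34638.

α ≈ 2.346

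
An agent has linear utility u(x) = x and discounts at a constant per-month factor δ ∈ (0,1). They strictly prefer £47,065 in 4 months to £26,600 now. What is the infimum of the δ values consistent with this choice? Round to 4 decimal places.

The preference means 26600 < δ^4·47065.
So δ^4 > 26600/47065 = 0.56518; taking the 4th root of both positive sides preserves the inequality.
δ > 0.56518^(1/4) = 0.8671.

δ > 0.8671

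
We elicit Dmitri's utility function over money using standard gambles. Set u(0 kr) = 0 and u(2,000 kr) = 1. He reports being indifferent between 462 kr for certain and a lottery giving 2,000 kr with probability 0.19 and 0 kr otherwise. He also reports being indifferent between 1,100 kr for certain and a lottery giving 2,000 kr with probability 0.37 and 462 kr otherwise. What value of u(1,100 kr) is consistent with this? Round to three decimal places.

From the first indifference, u(462 kr) = 0.19·u(2,000 kr) + 0.81·u(0 kr) = 0.19·1 + 0.81·0 = 0.19.
The second indifference gives u(1,100 kr) = 0.37·u(2,000 kr) + 0.63·u(462 kr) = 0.37·1.00 + 0.63·0.19 = 0.4897.

0.490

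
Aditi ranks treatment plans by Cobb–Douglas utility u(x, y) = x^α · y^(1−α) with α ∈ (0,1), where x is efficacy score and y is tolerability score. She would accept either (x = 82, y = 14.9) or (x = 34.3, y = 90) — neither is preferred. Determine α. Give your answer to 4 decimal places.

α ≈ 0.6736

The Cobb–Douglas utilities coincide, so 82^α·14.9^(1−α) = 34.3^α·90^(1−α).
Rearrange to (82/34.3)^α = (90/14.9)^(1−α) and take logs: α·0.8715739 = (1−α)·1.7984485.
Thus α·(2.6700224) = 1.7984485, so α = 1.7984485/2.6700224 ≈ 0.6736.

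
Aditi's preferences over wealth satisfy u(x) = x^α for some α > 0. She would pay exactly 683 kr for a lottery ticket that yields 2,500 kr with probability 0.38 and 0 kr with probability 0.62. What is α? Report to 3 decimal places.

α ≈ 0.746

The lottery's expected utility is 0.38·u(2500) + 0.62·u(0) = 0.38·2500^α (since u(0) = 0 for α > 0).
Setting u(683) equal to that: 683^α = 0.38·2500^α ⇒ (683/2500)^α = 0.38.
Taking logs: α·ln(683/2500) = ln(0.38), so α = -0.967584 / -1.297551 ≈ 0.746.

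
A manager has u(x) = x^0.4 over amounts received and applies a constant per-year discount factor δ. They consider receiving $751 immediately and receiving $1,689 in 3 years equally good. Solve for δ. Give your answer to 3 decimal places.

Indifference means u(751) = δ^3 · u(1689), so δ^3 = u(751)/u(1689).
With u(x) = x^0.4: δ^3 = 751^0.4/1689^0.4 = (751/1689)^0.4 = 0.72311.
Hence δ = (0.72311)^(1/3) = 0.89757.

δ ≈ 0.898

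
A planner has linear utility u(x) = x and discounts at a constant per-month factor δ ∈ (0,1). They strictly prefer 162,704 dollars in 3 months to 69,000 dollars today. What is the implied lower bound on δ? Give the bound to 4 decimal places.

δ > 0.7513

Under u(x) = x this choice says 69000 < δ^3·162704.
So δ^3 > 69000/162704 = 0.42408; taking the cube root of both positive sides preserves the inequality.
δ > 0.42408^(1/3) = 0.7513.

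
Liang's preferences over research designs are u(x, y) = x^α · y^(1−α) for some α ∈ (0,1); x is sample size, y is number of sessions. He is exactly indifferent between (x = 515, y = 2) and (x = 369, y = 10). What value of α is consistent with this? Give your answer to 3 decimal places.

α ≈ 0.828

The Cobb–Douglas utilities coincide, so 515^α·2^(1−α) = 369^α·10^(1−α).
Taking logs: α·ln 515 + (1−α)·ln 2 = α·ln 369 + (1−α)·ln 10, i.e. α·0.333370 = (1−α)·1.609438.
So α/(1−α) = (1.609438)/(0.333370) = 4.827783, and α = 4.827783/5.827783 ≈ 0.828.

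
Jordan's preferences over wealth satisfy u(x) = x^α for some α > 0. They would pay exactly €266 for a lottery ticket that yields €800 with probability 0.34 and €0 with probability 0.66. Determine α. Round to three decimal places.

α ≈ 0.980

The lottery's expected utility is 0.34·u(800) + 0.66·u(0) = 0.34·800^α (since u(0) = 0 for α > 0).
Equating: 266^α = 0.34·800^α, i.e. 0.3325^α = 0.34.
Take logs: α = ln 0.34 / ln(266/800) ≈ 0.97974.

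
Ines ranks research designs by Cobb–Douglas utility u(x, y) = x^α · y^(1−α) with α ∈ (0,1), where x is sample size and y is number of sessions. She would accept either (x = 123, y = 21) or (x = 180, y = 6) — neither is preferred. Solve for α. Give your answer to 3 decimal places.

Indifference: 123^α · 21^(1−α) = 180^α · 6^(1−α).
(123/180)^α = (6/21)^(1−α); take logs: α·ln(123/180) = (1−α)·ln(6/21), i.e. α·-0.380772 = (1−α)·-1.252763.
Thus α·(-1.633535) = -1.252763, so α = -1.252763/-1.633535 ≈ 0.767.

α ≈ 0.767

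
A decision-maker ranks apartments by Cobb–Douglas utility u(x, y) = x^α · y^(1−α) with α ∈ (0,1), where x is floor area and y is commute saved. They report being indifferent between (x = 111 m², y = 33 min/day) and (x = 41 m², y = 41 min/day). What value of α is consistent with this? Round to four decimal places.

α ≈ 0.1789

The Cobb–Douglas utilities coincide, so 111^α·33^(1−α) = 41^α·41^(1−α).
Rearrange to (111/41)^α = (41/33)^(1−α) and take logs: α·0.9959581 = (1−α)·0.2170645.
With A = 0.9959581 and B = 0.2170645: α·A = (1−α)·B, so α = B/(A+B) = 0.2170645/1.2130226 ≈ 0.1789.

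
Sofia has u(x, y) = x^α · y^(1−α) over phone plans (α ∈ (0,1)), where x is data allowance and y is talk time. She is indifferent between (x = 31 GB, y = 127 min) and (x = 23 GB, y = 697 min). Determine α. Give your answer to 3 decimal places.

α ≈ 0.851

Set the two utilities equal: 31^α·127^(1−α) = 23^α·697^(1−α).
Taking logs: α·ln 31 + (1−α)·ln 127 = α·ln 23 + (1−α)·ln 697, i.e. α·0.298493 = (1−α)·1.702598.
So α/(1−α) = (1.702598)/(0.298493) = 5.703980, and α = 5.703980/6.703980 ≈ 0.851.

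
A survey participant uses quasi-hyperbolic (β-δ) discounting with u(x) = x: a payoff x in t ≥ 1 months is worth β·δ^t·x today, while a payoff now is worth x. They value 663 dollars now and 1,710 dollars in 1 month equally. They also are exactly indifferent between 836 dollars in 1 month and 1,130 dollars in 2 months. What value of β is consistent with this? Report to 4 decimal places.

From the later pair, β·δ^1·836 = β·δ^2·1130; dividing through, δ = 836/1130 = 0.73982.
Substituting δ into 663 = β·δ·1710: β = 663/(1265.097) ≈ 0.5241.

β ≈ 0.5241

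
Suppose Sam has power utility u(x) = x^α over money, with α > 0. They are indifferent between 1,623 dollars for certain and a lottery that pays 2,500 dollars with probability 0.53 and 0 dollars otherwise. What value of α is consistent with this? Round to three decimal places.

α ≈ 1.470

The lottery's expected utility is 0.53·u(2500) + 0.47·u(0) = 0.53·2500^α (since u(0) = 0 for α > 0).
Setting u(1623) equal to that: 1623^α = 0.53·2500^α ⇒ (1623/2500)^α = 0.53.
Taking logs: α·ln(1623/2500) = ln(0.53), so α = -0.634878 / -0.432014 ≈ 1.470.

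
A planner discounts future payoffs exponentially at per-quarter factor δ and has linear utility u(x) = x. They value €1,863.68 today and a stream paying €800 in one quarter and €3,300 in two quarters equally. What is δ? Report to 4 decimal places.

δ ≈ 0.6400

Equating present values: 1863.68 = 800δ + 3300δ².
That is, 3300δ² + 800δ − 1863.68 = 0, a quadratic in δ.
The positive root is δ = [−800 + √(800² + 4·3300·1863.68)] / (2·3300) = (−800 + 5024.000)/6600 ≈ 0.6400.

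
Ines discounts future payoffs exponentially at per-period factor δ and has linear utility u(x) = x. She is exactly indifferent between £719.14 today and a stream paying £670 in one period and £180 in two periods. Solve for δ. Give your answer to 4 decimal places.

Present value of the stream is 670·δ + 180·δ². Indifference gives 670δ + 180δ² = 719.14.
Rearranged: 180δ² + 670δ − 719.14 = 0.
The positive root is δ = [−670 + √(670² + 4·180·719.14)] / (2·180) = (−670 + 983.199)/360 ≈ 0.8700.

δ ≈ 0.8700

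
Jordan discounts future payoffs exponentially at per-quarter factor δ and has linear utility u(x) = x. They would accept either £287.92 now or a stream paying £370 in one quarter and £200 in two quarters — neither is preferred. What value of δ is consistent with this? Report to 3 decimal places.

Equating present values: 287.92 = 370δ + 200δ².
That is, 200δ² + 370δ − 287.92 = 0, a quadratic in δ.
The positive root is δ = [−370 + √(370² + 4·200·287.92)] / (2·200) = (−370 + 606.000)/400 ≈ 0.590.

δ ≈ 0.590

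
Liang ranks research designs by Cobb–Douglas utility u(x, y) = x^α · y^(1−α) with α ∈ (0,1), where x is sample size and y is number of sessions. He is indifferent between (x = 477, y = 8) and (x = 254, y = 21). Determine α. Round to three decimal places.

Indifference: 477^α · 8^(1−α) = 254^α · 21^(1−α).
Taking logs: α·ln 477 + (1−α)·ln 8 = α·ln 254 + (1−α)·ln 21, i.e. α·0.630182 = (1−α)·0.965081.
Thus α·(1.595263) = 0.965081, so α = 0.965081/1.595263 ≈ 0.605.

α ≈ 0.605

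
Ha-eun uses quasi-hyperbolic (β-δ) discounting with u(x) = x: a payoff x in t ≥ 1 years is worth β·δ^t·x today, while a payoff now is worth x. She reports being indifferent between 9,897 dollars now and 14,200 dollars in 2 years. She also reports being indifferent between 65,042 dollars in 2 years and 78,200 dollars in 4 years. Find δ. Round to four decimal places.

Both payoffs in the second observation are in the future, so β drops out: δ^2·65042 = δ^4·78200 ⇒ δ^2 = 65042/78200 = 0.83174, so δ = 0.91200.

δ ≈ 0.9120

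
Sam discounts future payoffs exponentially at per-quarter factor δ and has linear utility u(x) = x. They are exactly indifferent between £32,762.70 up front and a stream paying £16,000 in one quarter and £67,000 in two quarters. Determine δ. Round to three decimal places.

Present value of the stream is 16000·δ + 67000·δ². Indifference gives 16000δ + 67000δ² = 32762.70.
So 67000δ² + 16000δ − 32762.70 = 0.
δ = (−16000 + √(16000² + 4·67000·32762.70)) / (2·67000) = (−16000 + √9036403600.00) / 134000 ≈ 0.590.

δ ≈ 0.590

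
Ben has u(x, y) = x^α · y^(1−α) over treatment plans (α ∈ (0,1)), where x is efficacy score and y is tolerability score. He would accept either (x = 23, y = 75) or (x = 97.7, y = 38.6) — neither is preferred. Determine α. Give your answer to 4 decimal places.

Set the two utilities equal: 23^α·75^(1−α) = 97.7^α·38.6^(1−α).
(23/97.7)^α = (38.6/75)^(1−α); take logs: α·ln(23/97.7) = (1−α)·ln(38.6/75), i.e. α·-1.4464073 = (1−α)·-0.6642358.
Thus α·(-2.1106431) = -0.6642358, so α = -0.6642358/-2.1106431 ≈ 0.3147.

α ≈ 0.3147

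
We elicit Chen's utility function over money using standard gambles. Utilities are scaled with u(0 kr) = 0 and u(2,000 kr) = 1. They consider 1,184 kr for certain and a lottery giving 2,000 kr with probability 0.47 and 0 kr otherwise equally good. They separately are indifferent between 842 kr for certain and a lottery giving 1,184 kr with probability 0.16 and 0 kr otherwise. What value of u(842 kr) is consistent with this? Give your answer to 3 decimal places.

The first gamble pins u(1,184 kr): it must equal 0.47·1 + 0.53·0 = 0.47.
Then u(842 kr) = 0.16·u(1,184 kr) + 0.84·u(0 kr) = 0.16·0.47 + 0.84·0.00 = 0.0752.

0.075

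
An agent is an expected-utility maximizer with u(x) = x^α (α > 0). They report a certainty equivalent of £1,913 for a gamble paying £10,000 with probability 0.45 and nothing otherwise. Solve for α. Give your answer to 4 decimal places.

EU(lottery) = 0.45·10000^α + 0.55·0 = 0.45·10000^α.
Setting u(1913) equal to that: 1913^α = 0.45·10000^α ⇒ (1913/10000)^α = 0.45.
α = ln(0.45) / ln(1913/10000) = -0.7985077/-1.6539124 ≈ 0.4828.

α ≈ 0.4828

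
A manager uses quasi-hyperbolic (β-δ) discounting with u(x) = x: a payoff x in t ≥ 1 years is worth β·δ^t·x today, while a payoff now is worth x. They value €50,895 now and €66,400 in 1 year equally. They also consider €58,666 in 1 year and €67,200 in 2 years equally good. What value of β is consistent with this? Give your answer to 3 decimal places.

Both payoffs in the second observation are in the future, so β drops out: δ^1·58666 = δ^2·67200 ⇒ δ = 58666/67200 = 0.87301.
The first indifference: 50895 = β·δ·66400, so β = 50895/(δ·66400) = 50895/(0.87301·66400) ≈ 0.878.

β ≈ 0.878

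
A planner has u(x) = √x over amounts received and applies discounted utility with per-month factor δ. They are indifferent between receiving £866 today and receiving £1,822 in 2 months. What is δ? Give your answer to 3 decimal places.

The payoff in 2 months is discounted by δ^2, so u(866) = δ^2·u(1822) and δ^2 = u(866)/u(1822).
Since u(x) = √x, δ^2 = √(866/1822) = 0.68942.
So δ = 0.68942^(1/2) ≈ 0.830.

δ ≈ 0.830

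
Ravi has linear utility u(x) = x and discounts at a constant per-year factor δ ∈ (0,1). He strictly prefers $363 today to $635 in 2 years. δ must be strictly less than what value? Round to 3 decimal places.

δ < 0.756

Under u(x) = x this choice says 363 > δ^2·635.
So δ^2 < 363/635 = 0.57165; taking the square root of both positive sides preserves the inequality.
δ < 0.57165^(1/2) = 0.756.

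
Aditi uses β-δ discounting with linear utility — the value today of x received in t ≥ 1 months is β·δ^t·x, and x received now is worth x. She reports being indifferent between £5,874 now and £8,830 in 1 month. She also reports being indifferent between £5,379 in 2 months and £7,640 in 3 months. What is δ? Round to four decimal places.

δ ≈ 0.7041

From the later pair, β·δ^2·5379 = β·δ^3·7640; dividing through, δ = 5379/7640 = 0.70406.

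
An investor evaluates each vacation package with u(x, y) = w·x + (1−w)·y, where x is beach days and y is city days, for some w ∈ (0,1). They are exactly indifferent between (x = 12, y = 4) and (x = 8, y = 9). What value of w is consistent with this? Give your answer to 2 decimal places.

Indifference: w·12 + (1−w)·4 = w·8 + (1−w)·9.
Rearranging, 4·w − 5·(1−w) = 0.
So w/(1−w) = 5/4 = 1.2500, giving w = 5/(4+5) = 0.56.

w = 0.56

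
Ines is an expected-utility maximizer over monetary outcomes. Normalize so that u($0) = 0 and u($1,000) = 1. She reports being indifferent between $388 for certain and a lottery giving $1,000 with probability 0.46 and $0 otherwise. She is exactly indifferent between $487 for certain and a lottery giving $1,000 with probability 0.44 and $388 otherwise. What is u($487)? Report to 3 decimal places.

0.698

First, u($388) = 0.46·u($1,000) + 0.54·u($0) = 0.46.
Then u($487) = 0.44·u($1,000) + 0.56·u($388) = 0.44·1.00 + 0.56·0.46 = 0.6976.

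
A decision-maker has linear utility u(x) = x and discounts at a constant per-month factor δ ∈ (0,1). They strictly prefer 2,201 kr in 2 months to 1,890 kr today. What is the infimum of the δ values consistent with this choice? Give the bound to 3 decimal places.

δ > 0.927

The preference means 1890 < δ^2·2201.
Dividing by 2201: δ^2 > 0.85870. Both sides are positive, so the square root keeps the direction.
δ > (1890/2201)^(1/2) ≈ 0.927.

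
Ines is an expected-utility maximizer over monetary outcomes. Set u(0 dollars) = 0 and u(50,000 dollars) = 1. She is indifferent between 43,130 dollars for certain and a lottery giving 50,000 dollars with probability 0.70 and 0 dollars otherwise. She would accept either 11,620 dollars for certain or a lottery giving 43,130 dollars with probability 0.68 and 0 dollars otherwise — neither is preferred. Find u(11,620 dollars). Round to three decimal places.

0.476

From the first indifference, u(43,130 dollars) = 0.70·u(50,000 dollars) + 0.30·u(0 dollars) = 0.70·1 + 0.30·0 = 0.70.
Then u(11,620 dollars) = 0.68·u(43,130 dollars) + 0.32·u(0 dollars) = 0.68·0.70 + 0.32·0.00 = 0.4760.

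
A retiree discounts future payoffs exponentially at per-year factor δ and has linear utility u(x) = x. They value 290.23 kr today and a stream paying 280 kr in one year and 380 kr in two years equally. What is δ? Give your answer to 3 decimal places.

The stream is worth 280δ + 380δ² today, so 280δ + 380δ² = 290.23.
That is, 380δ² + 280δ − 290.23 = 0, a quadratic in δ.
The positive root is δ = [−280 + √(280² + 4·380·290.23)] / (2·380) = (−280 + 720.798)/760 ≈ 0.580.

δ ≈ 0.580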